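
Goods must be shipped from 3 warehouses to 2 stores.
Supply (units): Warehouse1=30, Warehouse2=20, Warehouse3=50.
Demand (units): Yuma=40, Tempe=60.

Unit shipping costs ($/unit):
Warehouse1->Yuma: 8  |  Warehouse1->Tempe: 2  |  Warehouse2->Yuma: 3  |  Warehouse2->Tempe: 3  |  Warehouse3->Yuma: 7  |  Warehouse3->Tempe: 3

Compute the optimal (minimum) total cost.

Optimal allocation:
  Warehouse1→Tempe: 30 × $2 = $60
  Warehouse2→Yuma: 20 × $3 = $60
  Warehouse3→Yuma: 20 × $7 = $140
  Warehouse3→Tempe: 30 × $3 = $90
Total = 60 + 60 + 140 + 90 = $350.
(Supply check: Warehouse1 ships 30; Warehouse2 ships 20; Warehouse3 ships 50.)

350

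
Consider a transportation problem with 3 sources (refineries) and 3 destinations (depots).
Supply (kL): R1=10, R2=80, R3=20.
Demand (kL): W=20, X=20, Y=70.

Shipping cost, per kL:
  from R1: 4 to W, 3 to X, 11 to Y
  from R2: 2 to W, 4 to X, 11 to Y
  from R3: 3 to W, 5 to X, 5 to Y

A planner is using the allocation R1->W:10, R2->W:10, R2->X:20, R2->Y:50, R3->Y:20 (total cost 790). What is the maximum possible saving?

Current plan cost = 10·4 + 10·2 + 20·4 + 50·11 + 20·5 = 790.
Optimal plan:
  R1 to X: 10 kL
  R2 to W: 20 kL
  R2 to X: 10 kL
  R2 to Y: 50 kL
  R3 to Y: 20 kL
Optimal cost = 760.
Saving = 790 − 760 = 30.

30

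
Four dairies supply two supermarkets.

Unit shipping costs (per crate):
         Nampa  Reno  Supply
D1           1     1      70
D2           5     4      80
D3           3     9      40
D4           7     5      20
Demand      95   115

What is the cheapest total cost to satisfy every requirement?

610

One minimum-cost allocation:
  D1–Nampa: 55 × 1 = 55
  D1–Reno: 15 × 1 = 15
  D2–Reno: 80 × 4 = 320
  D3–Nampa: 40 × 3 = 120
  D4–Reno: 20 × 5 = 100
Total = 55 + 15 + 320 + 120 + 100 = 610.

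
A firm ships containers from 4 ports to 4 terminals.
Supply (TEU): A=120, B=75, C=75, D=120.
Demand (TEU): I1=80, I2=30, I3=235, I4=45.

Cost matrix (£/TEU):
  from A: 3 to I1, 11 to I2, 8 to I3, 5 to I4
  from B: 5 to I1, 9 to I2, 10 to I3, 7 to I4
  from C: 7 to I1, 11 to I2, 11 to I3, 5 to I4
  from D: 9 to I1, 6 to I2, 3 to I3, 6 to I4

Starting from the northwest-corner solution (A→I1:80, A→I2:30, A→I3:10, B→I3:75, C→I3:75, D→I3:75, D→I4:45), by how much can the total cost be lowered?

525

Current plan cost = 80·3 + 30·11 + 10·8 + 75·10 + 75·11 + 75·3 + 45·6 = £2720.
Optimal plan:
  A->I1: 35 × £3 = £105
  A->I3: 85 × £8 = £680
  B->I1: 45 × £5 = £225
  B->I2: 30 × £9 = £270
  C->I3: 30 × £11 = £330
  C->I4: 45 × £5 = £225
  D->I3: 120 × £3 = £360
Optimal cost = £2195.
Saving = 2720 − 2195 = £525.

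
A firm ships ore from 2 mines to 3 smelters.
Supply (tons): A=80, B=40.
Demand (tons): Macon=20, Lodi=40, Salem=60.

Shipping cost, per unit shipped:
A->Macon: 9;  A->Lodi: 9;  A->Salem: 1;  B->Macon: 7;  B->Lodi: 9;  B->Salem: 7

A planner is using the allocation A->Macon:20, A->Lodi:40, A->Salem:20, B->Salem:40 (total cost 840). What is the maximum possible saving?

Current plan cost = 20·9 + 40·9 + 20·1 + 40·7 = 840.
Optimal plan:
  A to Lodi: 20 tons
  A to Salem: 60 tons
  B to Macon: 20 tons
  B to Lodi: 20 tons
Optimal cost = 560.
Saving = 840 − 560 = 280.

280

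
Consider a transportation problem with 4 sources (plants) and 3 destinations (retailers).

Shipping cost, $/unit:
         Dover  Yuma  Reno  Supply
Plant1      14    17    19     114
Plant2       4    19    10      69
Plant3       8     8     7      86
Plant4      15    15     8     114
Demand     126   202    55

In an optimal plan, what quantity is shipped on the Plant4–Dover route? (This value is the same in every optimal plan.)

The minimum-cost plan:
  Plant1–Dover: 57 units
  Plant1–Yuma: 57 units
  Plant2–Dover: 69 units
  Plant3–Yuma: 86 units
  Plant4–Yuma: 59 units
  Plant4–Reno: 55 units
Total cost = $4056.
The route Plant4→Dover is not used.

0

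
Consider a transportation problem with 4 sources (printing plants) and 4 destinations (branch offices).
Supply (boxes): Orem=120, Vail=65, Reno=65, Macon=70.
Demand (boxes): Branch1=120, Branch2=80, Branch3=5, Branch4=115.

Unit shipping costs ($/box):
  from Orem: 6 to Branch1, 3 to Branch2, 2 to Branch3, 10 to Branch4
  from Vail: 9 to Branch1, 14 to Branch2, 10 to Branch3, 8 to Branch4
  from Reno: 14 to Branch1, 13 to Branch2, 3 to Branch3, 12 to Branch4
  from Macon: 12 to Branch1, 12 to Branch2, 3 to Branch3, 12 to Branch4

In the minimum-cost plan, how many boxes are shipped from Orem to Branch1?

The minimum-cost plan:
  Orem->Branch1: 40 boxes
  Orem->Branch2: 80 boxes
  Vail->Branch1: 10 boxes
  Vail->Branch4: 55 boxes
  Reno->Branch3: 5 boxes
  Reno->Branch4: 60 boxes
  Macon->Branch1: 70 boxes
Total cost = $2585.
So Orem→Branch1 carries 40 boxes.

40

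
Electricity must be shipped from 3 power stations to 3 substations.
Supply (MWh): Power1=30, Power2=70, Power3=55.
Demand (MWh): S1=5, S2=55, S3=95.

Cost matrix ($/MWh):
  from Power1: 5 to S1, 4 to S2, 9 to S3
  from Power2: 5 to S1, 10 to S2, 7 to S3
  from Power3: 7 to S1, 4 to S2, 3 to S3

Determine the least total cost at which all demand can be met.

790

Optimal allocation:
  Power1–S2: 30 MWh
  Power2–S1: 5 MWh
  Power2–S3: 65 MWh
  Power3–S2: 25 MWh
  Power3–S3: 30 MWh
Total cost = $790.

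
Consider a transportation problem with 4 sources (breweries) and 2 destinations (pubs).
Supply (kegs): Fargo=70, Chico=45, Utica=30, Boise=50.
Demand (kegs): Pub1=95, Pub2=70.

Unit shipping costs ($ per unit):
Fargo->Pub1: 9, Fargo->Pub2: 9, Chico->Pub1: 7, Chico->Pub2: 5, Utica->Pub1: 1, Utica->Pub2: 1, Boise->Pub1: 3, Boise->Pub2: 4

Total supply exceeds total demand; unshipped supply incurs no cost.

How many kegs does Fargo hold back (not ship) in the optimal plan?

Minimum-cost shipments:
  Fargo→Pub1: 15 × $9 = $135
  Fargo→Pub2: 25 × $9 = $225
  Chico→Pub2: 45 × $5 = $225
  Utica→Pub1: 30 × $1 = $30
  Boise→Pub1: 50 × $3 = $150
Total cost = $765.
Fargo ships 40 of its 70, leaving 30.

30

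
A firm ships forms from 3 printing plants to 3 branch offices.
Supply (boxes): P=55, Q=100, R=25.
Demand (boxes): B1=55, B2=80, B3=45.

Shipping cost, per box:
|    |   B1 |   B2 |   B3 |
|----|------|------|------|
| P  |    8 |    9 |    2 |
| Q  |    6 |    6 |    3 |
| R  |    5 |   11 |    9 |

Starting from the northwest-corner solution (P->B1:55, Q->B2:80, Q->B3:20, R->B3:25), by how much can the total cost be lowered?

Current plan cost = 55·8 + 80·6 + 20·3 + 25·9 = 1205.
Optimal plan:
  P to B1: 10 × 8 = 80
  P to B3: 45 × 2 = 90
  Q to B1: 20 × 6 = 120
  Q to B2: 80 × 6 = 480
  R to B1: 25 × 5 = 125
Optimal cost = 895.
Saving = 1205 − 895 = 310.

310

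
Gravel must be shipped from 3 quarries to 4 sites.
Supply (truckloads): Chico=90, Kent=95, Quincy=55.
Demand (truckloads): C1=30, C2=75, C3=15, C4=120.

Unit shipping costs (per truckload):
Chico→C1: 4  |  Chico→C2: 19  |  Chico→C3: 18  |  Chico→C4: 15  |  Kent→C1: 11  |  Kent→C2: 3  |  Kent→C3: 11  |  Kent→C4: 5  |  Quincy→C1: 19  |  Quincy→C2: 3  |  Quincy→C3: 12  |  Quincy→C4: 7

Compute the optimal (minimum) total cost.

Optimal allocation:
  Chico–C1: 30 truckloads
  Chico–C3: 15 truckloads
  Chico–C4: 45 truckloads
  Kent–C2: 20 truckloads
  Kent–C4: 75 truckloads
  Quincy–C2: 55 truckloads
Total cost = 1665.
(Supply check: Chico ships 90; Kent ships 95; Quincy ships 55.)

1665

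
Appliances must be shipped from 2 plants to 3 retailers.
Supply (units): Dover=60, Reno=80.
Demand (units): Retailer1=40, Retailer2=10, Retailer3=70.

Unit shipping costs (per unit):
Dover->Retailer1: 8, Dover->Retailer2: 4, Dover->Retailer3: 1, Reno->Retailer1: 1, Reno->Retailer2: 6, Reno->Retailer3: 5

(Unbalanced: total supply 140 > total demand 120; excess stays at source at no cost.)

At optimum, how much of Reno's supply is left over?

An optimal plan:
  Dover->Retailer3: 60 units
  Reno->Retailer1: 40 units
  Reno->Retailer2: 10 units
  Reno->Retailer3: 10 units
Total cost = 210.
Reno ships 60 of its 80, leaving 20.

20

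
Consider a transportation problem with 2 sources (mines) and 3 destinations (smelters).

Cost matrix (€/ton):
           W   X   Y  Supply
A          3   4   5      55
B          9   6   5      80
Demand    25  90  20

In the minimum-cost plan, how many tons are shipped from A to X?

Optimal shipments:
  A–W: 25 tons
  A–X: 30 tons
  B–X: 60 tons
  B–Y: 20 tons
Total cost = €655.
So A→X carries 30 tons.

30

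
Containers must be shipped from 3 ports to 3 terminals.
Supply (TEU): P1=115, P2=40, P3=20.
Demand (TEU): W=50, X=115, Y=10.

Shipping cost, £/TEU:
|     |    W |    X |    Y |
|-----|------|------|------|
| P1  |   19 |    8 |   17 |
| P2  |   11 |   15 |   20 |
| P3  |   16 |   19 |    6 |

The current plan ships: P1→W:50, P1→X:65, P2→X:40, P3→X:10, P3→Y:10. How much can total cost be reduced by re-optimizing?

740

Current plan cost = 50·19 + 65·8 + 40·15 + 10·19 + 10·6 = £2320.
Optimal plan:
  P1->X: 115 TEU
  P2->W: 40 TEU
  P3->W: 10 TEU
  P3->Y: 10 TEU
Optimal cost = £1580.
Saving = 2320 − 1580 = £740.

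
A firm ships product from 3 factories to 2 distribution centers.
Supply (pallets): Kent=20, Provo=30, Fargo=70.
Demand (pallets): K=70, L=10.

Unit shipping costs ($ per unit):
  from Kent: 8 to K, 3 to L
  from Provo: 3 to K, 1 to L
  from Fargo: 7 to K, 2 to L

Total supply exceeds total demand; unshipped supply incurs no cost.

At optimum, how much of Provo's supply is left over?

0

An optimal plan:
  Provo→K: 30 × $3 = $90
  Fargo→K: 40 × $7 = $280
  Fargo→L: 10 × $2 = $20
Total cost = $390.
Provo ships 30 of its 30, leaving 0.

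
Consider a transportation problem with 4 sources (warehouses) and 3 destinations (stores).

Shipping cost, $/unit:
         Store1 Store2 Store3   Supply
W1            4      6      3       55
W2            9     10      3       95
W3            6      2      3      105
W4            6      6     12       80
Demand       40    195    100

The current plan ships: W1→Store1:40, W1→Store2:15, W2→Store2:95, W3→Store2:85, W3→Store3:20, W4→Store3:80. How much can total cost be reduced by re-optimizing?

1180

Current plan cost = 40·4 + 15·6 + 95·10 + 85·2 + 20·3 + 80·12 = $2390.
Optimal plan:
  W1–Store1: 40 × $4 = $160
  W1–Store2: 10 × $6 = $60
  W1–Store3: 5 × $3 = $15
  W2–Store3: 95 × $3 = $285
  W3–Store2: 105 × $2 = $210
  W4–Store2: 80 × $6 = $480
Optimal cost = $1210.
Saving = 2390 − 1210 = $1180.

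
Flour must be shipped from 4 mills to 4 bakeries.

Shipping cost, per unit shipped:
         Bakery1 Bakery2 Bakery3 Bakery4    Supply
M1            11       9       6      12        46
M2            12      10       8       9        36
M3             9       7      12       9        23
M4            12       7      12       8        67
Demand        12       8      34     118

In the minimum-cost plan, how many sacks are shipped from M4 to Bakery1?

Solving gives:
  M1–Bakery1: 4 × 11 = 44
  M1–Bakery2: 8 × 9 = 72
  M1–Bakery3: 34 × 6 = 204
  M2–Bakery4: 36 × 9 = 324
  M3–Bakery1: 8 × 9 = 72
  M3–Bakery4: 15 × 9 = 135
  M4–Bakery4: 67 × 8 = 536
Total cost = 1387.
The route M4→Bakery1 is not used.

0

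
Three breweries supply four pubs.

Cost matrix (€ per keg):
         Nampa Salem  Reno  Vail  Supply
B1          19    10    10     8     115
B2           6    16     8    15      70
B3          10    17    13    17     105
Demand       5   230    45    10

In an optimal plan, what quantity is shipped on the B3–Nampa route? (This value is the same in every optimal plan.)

The minimum-cost plan:
  B1→Salem: 105 × €10 = €1050
  B1→Vail: 10 × €8 = €80
  B2→Nampa: 5 × €6 = €30
  B2→Salem: 20 × €16 = €320
  B2→Reno: 45 × €8 = €360
  B3→Salem: 105 × €17 = €1785
Total cost = €3625.
The route B3→Nampa is not used.

0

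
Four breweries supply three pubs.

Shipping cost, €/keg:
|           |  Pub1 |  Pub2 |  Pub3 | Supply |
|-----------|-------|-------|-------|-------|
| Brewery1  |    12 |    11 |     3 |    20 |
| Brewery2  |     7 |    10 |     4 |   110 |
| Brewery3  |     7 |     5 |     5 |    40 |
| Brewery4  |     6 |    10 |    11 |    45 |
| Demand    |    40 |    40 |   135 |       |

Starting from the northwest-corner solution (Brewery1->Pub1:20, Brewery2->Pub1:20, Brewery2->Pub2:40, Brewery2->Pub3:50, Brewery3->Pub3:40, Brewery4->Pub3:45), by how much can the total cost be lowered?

Current plan cost = 20·12 + 20·7 + 40·10 + 50·4 + 40·5 + 45·11 = €1675.
Optimal plan:
  Brewery1->Pub3: 20 × €3 = €60
  Brewery2->Pub3: 110 × €4 = €440
  Brewery3->Pub2: 35 × €5 = €175
  Brewery3->Pub3: 5 × €5 = €25
  Brewery4->Pub1: 40 × €6 = €240
  Brewery4->Pub2: 5 × €10 = €50
Optimal cost = €990.
Saving = 1675 − 990 = €685.

685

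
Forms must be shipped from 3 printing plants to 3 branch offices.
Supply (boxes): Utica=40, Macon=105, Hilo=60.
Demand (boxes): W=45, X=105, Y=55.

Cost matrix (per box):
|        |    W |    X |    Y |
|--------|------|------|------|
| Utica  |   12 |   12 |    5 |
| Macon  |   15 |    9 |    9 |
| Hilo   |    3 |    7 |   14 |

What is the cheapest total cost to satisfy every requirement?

1385

An optimal shipping plan:
  Utica to Y: 40 × 5 = 200
  Macon to X: 90 × 9 = 810
  Macon to Y: 15 × 9 = 135
  Hilo to W: 45 × 3 = 135
  Hilo to X: 15 × 7 = 105
Total = 200 + 810 + 135 + 135 + 105 = 1385.
(Supply check: Utica ships 40; Macon ships 105; Hilo ships 60.)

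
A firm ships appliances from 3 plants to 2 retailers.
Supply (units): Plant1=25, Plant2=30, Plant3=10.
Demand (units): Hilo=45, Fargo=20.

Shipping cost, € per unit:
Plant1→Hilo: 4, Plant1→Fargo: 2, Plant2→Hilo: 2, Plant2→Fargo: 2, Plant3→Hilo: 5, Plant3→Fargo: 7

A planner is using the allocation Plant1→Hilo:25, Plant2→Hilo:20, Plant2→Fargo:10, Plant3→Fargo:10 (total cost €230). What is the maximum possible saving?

Current plan cost = 25·4 + 20·2 + 10·2 + 10·7 = €230.
Optimal plan:
  Plant1 to Hilo: 5 × €4 = €20
  Plant1 to Fargo: 20 × €2 = €40
  Plant2 to Hilo: 30 × €2 = €60
  Plant3 to Hilo: 10 × €5 = €50
Optimal cost = €170.
Saving = 230 − 170 = €60.

60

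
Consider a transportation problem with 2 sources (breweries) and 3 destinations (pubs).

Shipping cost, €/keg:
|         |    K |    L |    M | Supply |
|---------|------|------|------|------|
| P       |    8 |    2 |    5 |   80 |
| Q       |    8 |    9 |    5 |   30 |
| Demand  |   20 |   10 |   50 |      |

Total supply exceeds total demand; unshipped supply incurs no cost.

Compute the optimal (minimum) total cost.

A cheapest plan:
  P to K: 20 × €8 = €160
  P to L: 10 × €2 = €20
  P to M: 20 × €5 = €100
  Q to M: 30 × €5 = €150
Total = 160 + 20 + 100 + 150 = €430.

430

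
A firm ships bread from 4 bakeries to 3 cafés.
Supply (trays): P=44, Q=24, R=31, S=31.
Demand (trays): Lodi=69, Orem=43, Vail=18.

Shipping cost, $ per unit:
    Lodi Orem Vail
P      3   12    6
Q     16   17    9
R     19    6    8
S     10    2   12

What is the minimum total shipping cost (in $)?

An optimal shipping plan:
  P to Lodi: 44 × $3 = $132
  Q to Lodi: 6 × $16 = $96
  Q to Vail: 18 × $9 = $162
  R to Orem: 31 × $6 = $186
  S to Lodi: 19 × $10 = $190
  S to Orem: 12 × $2 = $24
Total = 132 + 96 + 162 + 186 + 190 + 24 = $790.

790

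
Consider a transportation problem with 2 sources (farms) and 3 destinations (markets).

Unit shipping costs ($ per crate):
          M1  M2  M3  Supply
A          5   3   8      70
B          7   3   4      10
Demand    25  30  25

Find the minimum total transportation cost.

375

Optimal allocation:
  A->M1: 25 crates
  A->M2: 30 crates
  A->M3: 15 crates
  B->M3: 10 crates
Total cost = $375.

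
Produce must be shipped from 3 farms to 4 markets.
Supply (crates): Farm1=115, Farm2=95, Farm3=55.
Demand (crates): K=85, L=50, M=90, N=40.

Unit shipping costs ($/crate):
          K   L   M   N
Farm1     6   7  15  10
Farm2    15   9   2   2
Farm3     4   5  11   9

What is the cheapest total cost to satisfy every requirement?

Optimal allocation:
  Farm1–K: 30 × $6 = $180
  Farm1–L: 50 × $7 = $350
  Farm1–N: 35 × $10 = $350
  Farm2–M: 90 × $2 = $180
  Farm2–N: 5 × $2 = $10
  Farm3–K: 55 × $4 = $220
Total = 180 + 350 + 350 + 180 + 10 + 220 = $1290.
(Supply check: Farm1 ships 115; Farm2 ships 95; Farm3 ships 55.)

1290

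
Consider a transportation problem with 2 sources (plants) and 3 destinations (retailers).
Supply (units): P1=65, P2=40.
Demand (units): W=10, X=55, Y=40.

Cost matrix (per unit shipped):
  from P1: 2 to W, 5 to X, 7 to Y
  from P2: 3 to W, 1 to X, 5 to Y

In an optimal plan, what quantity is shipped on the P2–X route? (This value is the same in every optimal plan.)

40

Solving gives:
  P1 to W: 10 × 2 = 20
  P1 to X: 15 × 5 = 75
  P1 to Y: 40 × 7 = 280
  P2 to X: 40 × 1 = 40
Total cost = 415.
So P2→X carries 40 units.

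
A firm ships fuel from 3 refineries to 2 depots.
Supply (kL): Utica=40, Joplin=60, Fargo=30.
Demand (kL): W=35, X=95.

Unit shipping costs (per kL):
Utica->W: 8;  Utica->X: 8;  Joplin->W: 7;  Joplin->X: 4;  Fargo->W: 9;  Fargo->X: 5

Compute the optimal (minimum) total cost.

710

Optimal allocation:
  Utica->W: 35 × 8 = 280
  Utica->X: 5 × 8 = 40
  Joplin->X: 60 × 4 = 240
  Fargo->X: 30 × 5 = 150
Total = 280 + 40 + 240 + 150 = 710.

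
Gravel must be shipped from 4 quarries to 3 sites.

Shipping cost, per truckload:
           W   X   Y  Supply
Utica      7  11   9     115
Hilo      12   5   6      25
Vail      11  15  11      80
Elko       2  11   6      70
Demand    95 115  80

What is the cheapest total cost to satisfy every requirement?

2310

A cheapest plan:
  Utica–W: 25 × 7 = 175
  Utica–X: 90 × 11 = 990
  Hilo–X: 25 × 5 = 125
  Vail–Y: 80 × 11 = 880
  Elko–W: 70 × 2 = 140
Total = 175 + 990 + 125 + 880 + 140 = 2310.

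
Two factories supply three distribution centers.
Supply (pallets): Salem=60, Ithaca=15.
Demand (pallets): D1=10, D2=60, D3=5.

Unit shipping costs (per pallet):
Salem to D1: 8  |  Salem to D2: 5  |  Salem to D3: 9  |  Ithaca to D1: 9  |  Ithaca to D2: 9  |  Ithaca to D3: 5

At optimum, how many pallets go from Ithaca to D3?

Solving gives:
  Salem–D2: 60 × 5 = 300
  Ithaca–D1: 10 × 9 = 90
  Ithaca–D3: 5 × 5 = 25
Total cost = 415.
So Ithaca→D3 carries 5 pallets.

5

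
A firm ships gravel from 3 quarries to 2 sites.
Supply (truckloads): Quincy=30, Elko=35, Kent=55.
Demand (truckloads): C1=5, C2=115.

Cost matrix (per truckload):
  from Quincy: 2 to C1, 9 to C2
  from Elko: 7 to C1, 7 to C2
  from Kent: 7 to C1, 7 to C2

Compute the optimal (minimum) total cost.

An optimal shipping plan:
  Quincy to C1: 5 × 2 = 10
  Quincy to C2: 25 × 9 = 225
  Elko to C2: 35 × 7 = 245
  Kent to C2: 55 × 7 = 385
Total = 10 + 225 + 245 + 385 = 865.

865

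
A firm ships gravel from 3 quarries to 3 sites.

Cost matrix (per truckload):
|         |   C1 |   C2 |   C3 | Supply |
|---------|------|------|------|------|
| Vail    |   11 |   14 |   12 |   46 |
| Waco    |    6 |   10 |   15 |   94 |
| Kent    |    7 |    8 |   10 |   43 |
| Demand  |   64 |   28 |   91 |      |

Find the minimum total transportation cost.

1676

Optimal allocation:
  Vail to C3: 46 truckloads
  Waco to C1: 64 truckloads
  Waco to C2: 28 truckloads
  Waco to C3: 2 truckloads
  Kent to C3: 43 truckloads
Total cost = 1676.
(Supply check: Vail ships 46; Waco ships 94; Kent ships 43.)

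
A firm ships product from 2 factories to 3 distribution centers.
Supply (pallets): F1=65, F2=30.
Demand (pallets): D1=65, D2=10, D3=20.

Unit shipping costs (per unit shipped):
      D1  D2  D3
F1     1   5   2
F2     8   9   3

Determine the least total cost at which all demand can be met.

Optimal allocation:
  F1->D1: 65 × 1 = 65
  F2->D2: 10 × 9 = 90
  F2->D3: 20 × 3 = 60
Total = 65 + 90 + 60 = 215.
(Supply check: F1 ships 65; F2 ships 30.)

215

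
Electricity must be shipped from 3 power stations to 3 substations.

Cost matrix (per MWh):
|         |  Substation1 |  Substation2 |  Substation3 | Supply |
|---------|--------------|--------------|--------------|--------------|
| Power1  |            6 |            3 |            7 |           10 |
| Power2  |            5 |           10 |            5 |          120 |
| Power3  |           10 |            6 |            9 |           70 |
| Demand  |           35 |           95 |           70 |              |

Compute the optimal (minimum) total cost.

An optimal shipping plan:
  Power1–Substation2: 10 × 3 = 30
  Power2–Substation1: 35 × 5 = 175
  Power2–Substation2: 15 × 10 = 150
  Power2–Substation3: 70 × 5 = 350
  Power3–Substation2: 70 × 6 = 420
Total = 30 + 175 + 150 + 350 + 420 = 1125.
(Supply check: Power1 ships 10; Power2 ships 120; Power3 ships 70.)

1125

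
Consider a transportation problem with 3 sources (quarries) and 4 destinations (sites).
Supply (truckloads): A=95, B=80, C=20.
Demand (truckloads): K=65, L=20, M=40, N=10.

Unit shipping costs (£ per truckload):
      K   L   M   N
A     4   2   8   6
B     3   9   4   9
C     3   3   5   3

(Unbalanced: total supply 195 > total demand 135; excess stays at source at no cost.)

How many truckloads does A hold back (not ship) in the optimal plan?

An optimal plan:
  A→K: 15 × £4 = £60
  A→L: 20 × £2 = £40
  B→K: 40 × £3 = £120
  B→M: 40 × £4 = £160
  C→K: 10 × £3 = £30
  C→N: 10 × £3 = £30
Total cost = £440.
A ships 35 of its 95, leaving 60.

60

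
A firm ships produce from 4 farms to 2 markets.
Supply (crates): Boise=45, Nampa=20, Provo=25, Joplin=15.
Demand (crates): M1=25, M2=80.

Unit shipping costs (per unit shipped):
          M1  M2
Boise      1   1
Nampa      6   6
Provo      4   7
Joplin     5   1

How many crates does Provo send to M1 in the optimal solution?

25

The minimum-cost plan:
  Boise->M2: 45 × 1 = 45
  Nampa->M2: 20 × 6 = 120
  Provo->M1: 25 × 4 = 100
  Joplin->M2: 15 × 1 = 15
Total cost = 280.
So Provo→M1 carries 25 crates.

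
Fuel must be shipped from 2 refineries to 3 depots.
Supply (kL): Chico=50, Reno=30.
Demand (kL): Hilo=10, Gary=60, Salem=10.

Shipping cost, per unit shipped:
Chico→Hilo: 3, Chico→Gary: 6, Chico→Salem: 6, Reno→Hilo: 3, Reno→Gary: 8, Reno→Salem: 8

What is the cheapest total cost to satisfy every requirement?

490

Optimal allocation:
  Chico->Gary: 40 × 6 = 240
  Chico->Salem: 10 × 6 = 60
  Reno->Hilo: 10 × 3 = 30
  Reno->Gary: 20 × 8 = 160
Total = 240 + 60 + 30 + 160 = 490.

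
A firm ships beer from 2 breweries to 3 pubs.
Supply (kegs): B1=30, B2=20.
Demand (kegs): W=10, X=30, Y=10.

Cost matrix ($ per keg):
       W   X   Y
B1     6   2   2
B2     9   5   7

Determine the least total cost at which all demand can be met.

200

Optimal allocation:
  B1→W: 10 × $6 = $60
  B1→X: 10 × $2 = $20
  B1→Y: 10 × $2 = $20
  B2→X: 20 × $5 = $100
Total = 60 + 20 + 20 + 100 = $200.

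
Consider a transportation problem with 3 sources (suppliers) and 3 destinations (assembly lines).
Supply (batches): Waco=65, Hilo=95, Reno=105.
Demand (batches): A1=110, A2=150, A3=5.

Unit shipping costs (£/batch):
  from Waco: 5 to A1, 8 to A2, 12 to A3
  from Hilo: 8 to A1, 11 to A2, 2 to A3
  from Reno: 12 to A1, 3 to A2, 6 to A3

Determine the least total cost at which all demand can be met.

An optimal shipping plan:
  Waco->A1: 20 × £5 = £100
  Waco->A2: 45 × £8 = £360
  Hilo->A1: 90 × £8 = £720
  Hilo->A3: 5 × £2 = £10
  Reno->A2: 105 × £3 = £315
Total = 100 + 360 + 720 + 10 + 315 = £1505.

1505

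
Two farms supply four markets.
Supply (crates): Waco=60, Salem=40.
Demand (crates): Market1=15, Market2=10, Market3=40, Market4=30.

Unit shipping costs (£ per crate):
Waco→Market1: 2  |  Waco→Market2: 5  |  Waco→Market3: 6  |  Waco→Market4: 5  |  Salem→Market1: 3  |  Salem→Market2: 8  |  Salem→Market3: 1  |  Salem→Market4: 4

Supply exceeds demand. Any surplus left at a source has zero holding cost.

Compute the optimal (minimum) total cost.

Optimal allocation:
  Waco→Market1: 15 × £2 = £30
  Waco→Market2: 10 × £5 = £50
  Waco→Market4: 30 × £5 = £150
  Salem→Market3: 40 × £1 = £40
Total = 30 + 50 + 150 + 40 = £270.
(Supply check: Waco ships 55; Salem ships 40.)

270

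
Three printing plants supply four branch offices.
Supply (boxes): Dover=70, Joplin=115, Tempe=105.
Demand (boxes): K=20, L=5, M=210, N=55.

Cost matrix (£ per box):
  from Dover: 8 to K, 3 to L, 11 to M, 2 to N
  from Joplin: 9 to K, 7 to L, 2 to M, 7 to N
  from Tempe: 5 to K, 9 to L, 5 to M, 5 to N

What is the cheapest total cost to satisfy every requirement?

Optimal allocation:
  Dover->K: 10 × £8 = £80
  Dover->L: 5 × £3 = £15
  Dover->N: 55 × £2 = £110
  Joplin->M: 115 × £2 = £230
  Tempe->K: 10 × £5 = £50
  Tempe->M: 95 × £5 = £475
Total = 80 + 15 + 110 + 230 + 50 + 475 = £960.

960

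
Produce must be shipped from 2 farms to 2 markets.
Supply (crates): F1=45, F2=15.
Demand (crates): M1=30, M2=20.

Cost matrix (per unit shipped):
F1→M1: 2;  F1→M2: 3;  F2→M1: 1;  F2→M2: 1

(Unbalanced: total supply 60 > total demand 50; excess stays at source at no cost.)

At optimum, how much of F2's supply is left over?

0

Minimum-cost shipments:
  F1 to M1: 30 crates
  F1 to M2: 5 crates
  F2 to M2: 15 crates
Total cost = 90.
F2 ships 15 of its 15, leaving 0.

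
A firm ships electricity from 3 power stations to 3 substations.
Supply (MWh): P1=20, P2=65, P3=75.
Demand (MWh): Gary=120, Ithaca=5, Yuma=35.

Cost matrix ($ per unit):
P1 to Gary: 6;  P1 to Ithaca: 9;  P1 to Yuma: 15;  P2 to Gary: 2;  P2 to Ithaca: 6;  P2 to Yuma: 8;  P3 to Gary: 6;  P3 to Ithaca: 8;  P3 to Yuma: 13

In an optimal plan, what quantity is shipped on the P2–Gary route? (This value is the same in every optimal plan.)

30

Optimal shipments:
  P1→Gary: 20 MWh
  P2→Gary: 30 MWh
  P2→Yuma: 35 MWh
  P3→Gary: 70 MWh
  P3→Ithaca: 5 MWh
Total cost = $920.
So P2→Gary carries 30 MWh.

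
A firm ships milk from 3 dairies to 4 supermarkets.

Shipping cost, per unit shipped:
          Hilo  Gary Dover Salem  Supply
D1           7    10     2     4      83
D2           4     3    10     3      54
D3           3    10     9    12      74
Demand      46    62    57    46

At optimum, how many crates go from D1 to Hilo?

Solving gives:
  D1 to Dover: 57 × 2 = 114
  D1 to Salem: 26 × 4 = 104
  D2 to Gary: 34 × 3 = 102
  D2 to Salem: 20 × 3 = 60
  D3 to Hilo: 46 × 3 = 138
  D3 to Gary: 28 × 10 = 280
Total cost = 798.
The route D1→Hilo is not used.

0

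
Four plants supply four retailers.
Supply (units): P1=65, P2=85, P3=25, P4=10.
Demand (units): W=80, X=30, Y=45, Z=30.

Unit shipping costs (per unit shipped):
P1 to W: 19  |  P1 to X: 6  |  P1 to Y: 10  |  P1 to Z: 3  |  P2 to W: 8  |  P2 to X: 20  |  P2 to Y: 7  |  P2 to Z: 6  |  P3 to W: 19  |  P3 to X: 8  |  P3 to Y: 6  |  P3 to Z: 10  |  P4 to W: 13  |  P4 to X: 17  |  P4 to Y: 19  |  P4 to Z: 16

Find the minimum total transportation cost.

A cheapest plan:
  P1 to X: 30 × 6 = 180
  P1 to Y: 5 × 10 = 50
  P1 to Z: 30 × 3 = 90
  P2 to W: 70 × 8 = 560
  P2 to Y: 15 × 7 = 105
  P3 to Y: 25 × 6 = 150
  P4 to W: 10 × 13 = 130
Total = 180 + 50 + 90 + 560 + 105 + 150 + 130 = 1265.

1265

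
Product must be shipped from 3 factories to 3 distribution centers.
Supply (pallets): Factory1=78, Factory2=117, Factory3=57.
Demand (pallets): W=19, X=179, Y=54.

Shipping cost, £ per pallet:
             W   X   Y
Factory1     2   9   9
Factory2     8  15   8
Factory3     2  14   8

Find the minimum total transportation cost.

2649

A cheapest plan:
  Factory1→X: 78 × £9 = £702
  Factory2→X: 63 × £15 = £945
  Factory2→Y: 54 × £8 = £432
  Factory3→W: 19 × £2 = £38
  Factory3→X: 38 × £14 = £532
Total = 702 + 945 + 432 + 38 + 532 = £2649.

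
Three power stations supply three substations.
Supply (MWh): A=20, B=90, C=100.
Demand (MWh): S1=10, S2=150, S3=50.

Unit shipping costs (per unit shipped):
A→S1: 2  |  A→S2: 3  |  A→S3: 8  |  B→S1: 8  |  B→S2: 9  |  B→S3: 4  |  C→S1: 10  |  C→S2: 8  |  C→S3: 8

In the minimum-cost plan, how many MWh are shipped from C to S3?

Optimal shipments:
  A to S2: 20 × 3 = 60
  B to S1: 10 × 8 = 80
  B to S2: 30 × 9 = 270
  B to S3: 50 × 4 = 200
  C to S2: 100 × 8 = 800
Total cost = 1410.
The route C→S3 is not used.

0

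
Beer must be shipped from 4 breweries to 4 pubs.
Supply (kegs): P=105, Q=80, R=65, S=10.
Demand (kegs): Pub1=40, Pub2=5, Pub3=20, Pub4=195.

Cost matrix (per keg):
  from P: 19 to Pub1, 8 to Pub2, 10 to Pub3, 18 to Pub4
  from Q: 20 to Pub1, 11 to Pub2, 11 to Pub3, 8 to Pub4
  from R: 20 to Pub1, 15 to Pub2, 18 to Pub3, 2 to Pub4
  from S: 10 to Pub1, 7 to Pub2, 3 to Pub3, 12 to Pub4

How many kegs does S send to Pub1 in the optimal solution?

The minimum-cost plan:
  P–Pub1: 30 kegs
  P–Pub2: 5 kegs
  P–Pub3: 20 kegs
  P–Pub4: 50 kegs
  Q–Pub4: 80 kegs
  R–Pub4: 65 kegs
  S–Pub1: 10 kegs
Total cost = 2580.
So S→Pub1 carries 10 kegs.

10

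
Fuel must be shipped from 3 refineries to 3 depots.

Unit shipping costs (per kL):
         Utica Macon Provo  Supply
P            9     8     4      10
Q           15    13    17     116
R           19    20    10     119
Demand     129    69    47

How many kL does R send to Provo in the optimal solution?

47

The minimum-cost plan:
  P to Utica: 10 × 9 = 90
  Q to Utica: 47 × 15 = 705
  Q to Macon: 69 × 13 = 897
  R to Utica: 72 × 19 = 1368
  R to Provo: 47 × 10 = 470
Total cost = 3530.
So R→Provo carries 47 kL.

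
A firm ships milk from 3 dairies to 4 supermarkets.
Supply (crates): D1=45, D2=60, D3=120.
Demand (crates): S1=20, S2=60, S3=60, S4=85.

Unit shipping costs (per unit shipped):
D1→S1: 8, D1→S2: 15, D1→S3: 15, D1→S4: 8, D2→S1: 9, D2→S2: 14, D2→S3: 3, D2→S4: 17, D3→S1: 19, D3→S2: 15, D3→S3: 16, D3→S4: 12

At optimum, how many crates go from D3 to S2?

60

Optimal shipments:
  D1→S1: 20 crates
  D1→S4: 25 crates
  D2→S3: 60 crates
  D3→S2: 60 crates
  D3→S4: 60 crates
Total cost = 2160.
So D3→S2 carries 60 crates.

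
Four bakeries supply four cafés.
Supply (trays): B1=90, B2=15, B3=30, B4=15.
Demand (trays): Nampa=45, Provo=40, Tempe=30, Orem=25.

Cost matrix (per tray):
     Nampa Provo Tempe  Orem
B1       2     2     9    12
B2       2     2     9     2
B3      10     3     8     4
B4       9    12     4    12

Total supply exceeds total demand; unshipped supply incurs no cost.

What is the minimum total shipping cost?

One minimum-cost allocation:
  B1–Nampa: 45 × 2 = 90
  B1–Provo: 40 × 2 = 80
  B2–Orem: 15 × 2 = 30
  B3–Tempe: 15 × 8 = 120
  B3–Orem: 10 × 4 = 40
  B4–Tempe: 15 × 4 = 60
Total = 90 + 80 + 30 + 120 + 40 + 60 = 420.
(Supply check: B1 ships 85; B2 ships 15; B3 ships 25; B4 ships 15.)

420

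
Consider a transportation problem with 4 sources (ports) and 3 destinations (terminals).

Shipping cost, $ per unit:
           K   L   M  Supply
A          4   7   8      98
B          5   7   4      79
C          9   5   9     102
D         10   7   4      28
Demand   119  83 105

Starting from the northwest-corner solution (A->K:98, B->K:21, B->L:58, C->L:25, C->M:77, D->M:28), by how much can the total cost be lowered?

425

Current plan cost = 98·4 + 21·5 + 58·7 + 25·5 + 77·9 + 28·4 = $1833.
Optimal plan:
  A to K: 98 × $4 = $392
  B to K: 2 × $5 = $10
  B to M: 77 × $4 = $308
  C to K: 19 × $9 = $171
  C to L: 83 × $5 = $415
  D to M: 28 × $4 = $112
Optimal cost = $1408.
Saving = 1833 − 1408 = $425.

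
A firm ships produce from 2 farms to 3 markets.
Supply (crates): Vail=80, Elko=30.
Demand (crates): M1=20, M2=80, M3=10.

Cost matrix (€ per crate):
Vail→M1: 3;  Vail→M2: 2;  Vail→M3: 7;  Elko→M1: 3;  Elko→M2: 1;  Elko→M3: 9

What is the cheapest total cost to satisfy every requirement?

260

A cheapest plan:
  Vail to M1: 20 × €3 = €60
  Vail to M2: 50 × €2 = €100
  Vail to M3: 10 × €7 = €70
  Elko to M2: 30 × €1 = €30
Total = 60 + 100 + 70 + 30 = €260.
(Supply check: Vail ships 80; Elko ships 30.)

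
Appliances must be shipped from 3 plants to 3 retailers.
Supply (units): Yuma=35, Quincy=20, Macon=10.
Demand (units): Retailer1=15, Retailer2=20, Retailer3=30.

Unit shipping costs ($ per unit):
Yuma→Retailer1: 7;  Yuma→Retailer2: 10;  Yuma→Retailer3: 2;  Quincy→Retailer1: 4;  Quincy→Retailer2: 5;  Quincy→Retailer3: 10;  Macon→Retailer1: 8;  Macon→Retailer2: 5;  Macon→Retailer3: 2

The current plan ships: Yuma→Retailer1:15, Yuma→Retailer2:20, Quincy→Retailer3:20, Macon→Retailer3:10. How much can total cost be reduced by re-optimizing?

290

Current plan cost = 15·7 + 20·10 + 20·10 + 10·2 = $525.
Optimal plan:
  Yuma to Retailer1: 5 × $7 = $35
  Yuma to Retailer3: 30 × $2 = $60
  Quincy to Retailer1: 10 × $4 = $40
  Quincy to Retailer2: 10 × $5 = $50
  Macon to Retailer2: 10 × $5 = $50
Optimal cost = $235.
Saving = 525 − 235 = $290.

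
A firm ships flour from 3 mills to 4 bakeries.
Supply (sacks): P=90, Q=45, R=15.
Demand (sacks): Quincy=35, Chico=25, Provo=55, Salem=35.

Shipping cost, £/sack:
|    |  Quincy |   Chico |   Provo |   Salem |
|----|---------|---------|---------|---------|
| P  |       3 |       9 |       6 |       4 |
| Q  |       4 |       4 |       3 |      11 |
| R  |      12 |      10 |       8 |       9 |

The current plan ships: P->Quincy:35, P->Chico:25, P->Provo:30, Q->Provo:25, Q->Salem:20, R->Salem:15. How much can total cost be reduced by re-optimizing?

295

Current plan cost = 35·3 + 25·9 + 30·6 + 25·3 + 20·11 + 15·9 = £940.
Optimal plan:
  P–Quincy: 35 × £3 = £105
  P–Provo: 20 × £6 = £120
  P–Salem: 35 × £4 = £140
  Q–Chico: 25 × £4 = £100
  Q–Provo: 20 × £3 = £60
  R–Provo: 15 × £8 = £120
Optimal cost = £645.
Saving = 940 − 645 = £295.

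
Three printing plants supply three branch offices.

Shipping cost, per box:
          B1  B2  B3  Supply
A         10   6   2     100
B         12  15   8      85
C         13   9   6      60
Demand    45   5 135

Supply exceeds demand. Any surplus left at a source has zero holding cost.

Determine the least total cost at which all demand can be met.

995

Optimal allocation:
  A to B3: 100 × 2 = 200
  B to B1: 45 × 12 = 540
  C to B2: 5 × 9 = 45
  C to B3: 35 × 6 = 210
Total = 200 + 540 + 45 + 210 = 995.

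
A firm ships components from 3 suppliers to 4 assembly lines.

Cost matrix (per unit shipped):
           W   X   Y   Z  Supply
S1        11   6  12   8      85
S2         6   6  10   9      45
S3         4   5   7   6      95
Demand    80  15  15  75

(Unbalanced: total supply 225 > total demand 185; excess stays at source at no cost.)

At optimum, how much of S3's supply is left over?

0

An optimal plan:
  S1–X: 15 × 6 = 90
  S1–Z: 30 × 8 = 240
  S2–W: 45 × 6 = 270
  S3–W: 35 × 4 = 140
  S3–Y: 15 × 7 = 105
  S3–Z: 45 × 6 = 270
Total cost = 1115.
S3 ships 95 of its 95, leaving 0.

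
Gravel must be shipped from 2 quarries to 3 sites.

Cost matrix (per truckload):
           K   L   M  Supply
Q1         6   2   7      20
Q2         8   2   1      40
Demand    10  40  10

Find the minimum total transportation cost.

150

One minimum-cost allocation:
  Q1→K: 10 × 6 = 60
  Q1→L: 10 × 2 = 20
  Q2→L: 30 × 2 = 60
  Q2→M: 10 × 1 = 10
Total = 60 + 20 + 60 + 10 = 150.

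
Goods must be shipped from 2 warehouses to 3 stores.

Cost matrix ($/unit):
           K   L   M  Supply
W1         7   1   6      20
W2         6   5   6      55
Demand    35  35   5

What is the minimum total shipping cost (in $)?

335

An optimal shipping plan:
  W1->L: 20 × $1 = $20
  W2->K: 35 × $6 = $210
  W2->L: 15 × $5 = $75
  W2->M: 5 × $6 = $30
Total = 20 + 210 + 75 + 30 = $335.
(Supply check: W1 ships 20; W2 ships 55.)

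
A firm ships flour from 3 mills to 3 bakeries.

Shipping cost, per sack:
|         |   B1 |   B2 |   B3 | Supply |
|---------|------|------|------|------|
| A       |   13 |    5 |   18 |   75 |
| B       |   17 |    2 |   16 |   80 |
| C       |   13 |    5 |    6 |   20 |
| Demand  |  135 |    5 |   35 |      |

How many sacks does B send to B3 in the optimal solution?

Optimal shipments:
  A->B1: 75 × 13 = 975
  B->B1: 60 × 17 = 1020
  B->B2: 5 × 2 = 10
  B->B3: 15 × 16 = 240
  C->B3: 20 × 6 = 120
Total cost = 2365.
So B→B3 carries 15 sacks.

15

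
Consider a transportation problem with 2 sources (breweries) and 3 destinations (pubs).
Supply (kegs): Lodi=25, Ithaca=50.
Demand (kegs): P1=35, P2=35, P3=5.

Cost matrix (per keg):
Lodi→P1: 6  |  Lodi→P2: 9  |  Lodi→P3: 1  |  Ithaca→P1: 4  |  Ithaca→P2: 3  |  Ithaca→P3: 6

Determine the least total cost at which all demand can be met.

290

One minimum-cost allocation:
  Lodi to P1: 20 × 6 = 120
  Lodi to P3: 5 × 1 = 5
  Ithaca to P1: 15 × 4 = 60
  Ithaca to P2: 35 × 3 = 105
Total = 120 + 5 + 60 + 105 = 290.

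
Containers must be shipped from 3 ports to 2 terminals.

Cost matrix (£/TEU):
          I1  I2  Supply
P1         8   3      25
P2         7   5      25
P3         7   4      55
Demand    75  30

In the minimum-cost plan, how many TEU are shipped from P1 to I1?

0

Optimal shipments:
  P1->I2: 25 × £3 = £75
  P2->I1: 25 × £7 = £175
  P3->I1: 50 × £7 = £350
  P3->I2: 5 × £4 = £20
Total cost = £620.
The route P1→I1 is not used.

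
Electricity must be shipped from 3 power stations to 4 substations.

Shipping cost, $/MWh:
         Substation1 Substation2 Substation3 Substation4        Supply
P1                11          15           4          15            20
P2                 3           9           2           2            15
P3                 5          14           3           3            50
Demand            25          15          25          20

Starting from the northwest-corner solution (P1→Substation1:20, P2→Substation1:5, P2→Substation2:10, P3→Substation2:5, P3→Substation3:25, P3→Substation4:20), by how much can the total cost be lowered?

Current plan cost = 20·11 + 5·3 + 10·9 + 5·14 + 25·3 + 20·3 = $530.
Optimal plan:
  P1->Substation3: 20 × $4 = $80
  P2->Substation2: 15 × $9 = $135
  P3->Substation1: 25 × $5 = $125
  P3->Substation3: 5 × $3 = $15
  P3->Substation4: 20 × $3 = $60
Optimal cost = $415.
Saving = 530 − 415 = $115.

115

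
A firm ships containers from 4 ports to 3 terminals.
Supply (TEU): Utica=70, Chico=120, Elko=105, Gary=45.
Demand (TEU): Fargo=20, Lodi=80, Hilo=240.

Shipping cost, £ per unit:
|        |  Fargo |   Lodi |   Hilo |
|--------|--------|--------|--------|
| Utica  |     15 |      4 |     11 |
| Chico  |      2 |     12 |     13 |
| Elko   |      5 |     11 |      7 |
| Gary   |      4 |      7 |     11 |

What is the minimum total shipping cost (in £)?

2810

An optimal shipping plan:
  Utica to Lodi: 70 × £4 = £280
  Chico to Fargo: 20 × £2 = £40
  Chico to Hilo: 100 × £13 = £1300
  Elko to Hilo: 105 × £7 = £735
  Gary to Lodi: 10 × £7 = £70
  Gary to Hilo: 35 × £11 = £385
Total = 280 + 40 + 1300 + 735 + 70 + 385 = £2810.
(Supply check: Utica ships 70; Chico ships 120; Elko ships 105; Gary ships 45.)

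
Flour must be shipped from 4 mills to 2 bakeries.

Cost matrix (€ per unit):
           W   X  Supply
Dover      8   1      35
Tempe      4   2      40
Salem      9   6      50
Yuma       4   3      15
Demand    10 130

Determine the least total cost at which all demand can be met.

An optimal shipping plan:
  Dover→X: 35 × €1 = €35
  Tempe→X: 40 × €2 = €80
  Salem→X: 50 × €6 = €300
  Yuma→W: 10 × €4 = €40
  Yuma→X: 5 × €3 = €15
Total = 35 + 80 + 300 + 40 + 15 = €470.

470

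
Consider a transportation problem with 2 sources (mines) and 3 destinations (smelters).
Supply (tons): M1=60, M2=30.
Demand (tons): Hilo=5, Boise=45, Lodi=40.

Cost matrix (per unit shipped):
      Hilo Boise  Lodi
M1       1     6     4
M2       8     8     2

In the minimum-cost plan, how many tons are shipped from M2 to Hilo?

0

Solving gives:
  M1 to Hilo: 5 × 1 = 5
  M1 to Boise: 45 × 6 = 270
  M1 to Lodi: 10 × 4 = 40
  M2 to Lodi: 30 × 2 = 60
Total cost = 375.
The route M2→Hilo is not used.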